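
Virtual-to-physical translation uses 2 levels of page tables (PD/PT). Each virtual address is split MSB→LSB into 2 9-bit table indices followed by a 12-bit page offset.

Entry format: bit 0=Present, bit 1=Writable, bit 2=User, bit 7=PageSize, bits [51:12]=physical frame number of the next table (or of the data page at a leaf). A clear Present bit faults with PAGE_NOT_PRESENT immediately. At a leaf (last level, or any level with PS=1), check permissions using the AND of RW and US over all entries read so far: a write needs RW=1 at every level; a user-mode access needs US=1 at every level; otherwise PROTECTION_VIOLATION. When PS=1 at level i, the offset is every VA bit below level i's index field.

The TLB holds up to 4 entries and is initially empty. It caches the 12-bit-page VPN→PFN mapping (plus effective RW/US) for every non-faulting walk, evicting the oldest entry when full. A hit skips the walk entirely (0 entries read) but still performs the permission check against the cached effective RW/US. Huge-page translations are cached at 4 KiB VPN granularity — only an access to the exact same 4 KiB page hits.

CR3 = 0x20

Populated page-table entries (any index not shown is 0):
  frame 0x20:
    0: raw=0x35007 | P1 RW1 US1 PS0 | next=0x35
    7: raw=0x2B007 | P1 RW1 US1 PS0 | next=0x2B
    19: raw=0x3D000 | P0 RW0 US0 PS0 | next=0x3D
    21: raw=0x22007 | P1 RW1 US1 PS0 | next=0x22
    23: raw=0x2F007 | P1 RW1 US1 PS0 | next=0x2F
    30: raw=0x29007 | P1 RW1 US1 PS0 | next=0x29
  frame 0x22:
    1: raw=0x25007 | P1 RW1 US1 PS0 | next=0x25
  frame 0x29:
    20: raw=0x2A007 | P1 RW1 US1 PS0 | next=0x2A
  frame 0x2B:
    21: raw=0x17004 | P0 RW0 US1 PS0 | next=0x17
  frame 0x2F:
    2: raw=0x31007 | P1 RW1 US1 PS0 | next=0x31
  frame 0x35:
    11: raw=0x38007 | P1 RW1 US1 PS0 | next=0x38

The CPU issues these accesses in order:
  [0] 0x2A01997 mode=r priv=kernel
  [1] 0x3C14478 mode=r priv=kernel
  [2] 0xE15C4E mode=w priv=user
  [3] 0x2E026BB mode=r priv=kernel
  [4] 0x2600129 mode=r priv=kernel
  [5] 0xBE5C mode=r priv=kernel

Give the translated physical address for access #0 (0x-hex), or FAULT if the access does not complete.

Per-access translation:
#0 VA=0x2A01997 (r,kernel):
  lvl0: tbl 0x20, slot 21 ⇒ 0x22007 (P1/RW1/US1/PS0)
  lvl1: tbl 0x22, slot 1 ⇒ 0x25007 (P1/RW1/US1/PS0)
  ⇒ phys 0x25997  [2 reads]
#1 VA=0x3C14478 (r,kernel):
  lvl0: tbl 0x20, slot 30 ⇒ 0x29007 (P1/RW1/US1/PS0)
  lvl1: tbl 0x29, slot 20 ⇒ 0x2A007 (P1/RW1/US1/PS0)
  ⇒ phys 0x2A478  [2 reads]
#2 VA=0xE15C4E (w,user):
  lvl0: tbl 0x20, slot 7 ⇒ 0x2B007 (P1/RW1/US1/PS0)
  lvl1: tbl 0x2B, slot 21 ⇒ 0x17004 (P0/RW0/US1/PS0)
  → PAGE_NOT_PRESENT  (2 entries read)
#3 VA=0x2E026BB (r,kernel):
  lvl0: tbl 0x20, slot 23 ⇒ 0x2F007 (P1/RW1/US1/PS0)
  lvl1: tbl 0x2F, slot 2 ⇒ 0x31007 (P1/RW1/US1/PS0)
  ⇒ phys 0x316BB  [2 reads]
#4 VA=0x2600129 (r,kernel):
  lvl0: tbl 0x20, slot 19 ⇒ 0x3D000 (P0/RW0/US0/PS0)
  → PAGE_NOT_PRESENT  (1 entries read)
#5 VA=0xBE5C (r,kernel):
  lvl0: tbl 0x20, slot 0 ⇒ 0x35007 (P1/RW1/US1/PS0)
  lvl1: tbl 0x35, slot 11 ⇒ 0x38007 (P1/RW1/US1/PS0)
  ⇒ phys 0x38E5C  [2 reads]

Access #0 PA: 0x25997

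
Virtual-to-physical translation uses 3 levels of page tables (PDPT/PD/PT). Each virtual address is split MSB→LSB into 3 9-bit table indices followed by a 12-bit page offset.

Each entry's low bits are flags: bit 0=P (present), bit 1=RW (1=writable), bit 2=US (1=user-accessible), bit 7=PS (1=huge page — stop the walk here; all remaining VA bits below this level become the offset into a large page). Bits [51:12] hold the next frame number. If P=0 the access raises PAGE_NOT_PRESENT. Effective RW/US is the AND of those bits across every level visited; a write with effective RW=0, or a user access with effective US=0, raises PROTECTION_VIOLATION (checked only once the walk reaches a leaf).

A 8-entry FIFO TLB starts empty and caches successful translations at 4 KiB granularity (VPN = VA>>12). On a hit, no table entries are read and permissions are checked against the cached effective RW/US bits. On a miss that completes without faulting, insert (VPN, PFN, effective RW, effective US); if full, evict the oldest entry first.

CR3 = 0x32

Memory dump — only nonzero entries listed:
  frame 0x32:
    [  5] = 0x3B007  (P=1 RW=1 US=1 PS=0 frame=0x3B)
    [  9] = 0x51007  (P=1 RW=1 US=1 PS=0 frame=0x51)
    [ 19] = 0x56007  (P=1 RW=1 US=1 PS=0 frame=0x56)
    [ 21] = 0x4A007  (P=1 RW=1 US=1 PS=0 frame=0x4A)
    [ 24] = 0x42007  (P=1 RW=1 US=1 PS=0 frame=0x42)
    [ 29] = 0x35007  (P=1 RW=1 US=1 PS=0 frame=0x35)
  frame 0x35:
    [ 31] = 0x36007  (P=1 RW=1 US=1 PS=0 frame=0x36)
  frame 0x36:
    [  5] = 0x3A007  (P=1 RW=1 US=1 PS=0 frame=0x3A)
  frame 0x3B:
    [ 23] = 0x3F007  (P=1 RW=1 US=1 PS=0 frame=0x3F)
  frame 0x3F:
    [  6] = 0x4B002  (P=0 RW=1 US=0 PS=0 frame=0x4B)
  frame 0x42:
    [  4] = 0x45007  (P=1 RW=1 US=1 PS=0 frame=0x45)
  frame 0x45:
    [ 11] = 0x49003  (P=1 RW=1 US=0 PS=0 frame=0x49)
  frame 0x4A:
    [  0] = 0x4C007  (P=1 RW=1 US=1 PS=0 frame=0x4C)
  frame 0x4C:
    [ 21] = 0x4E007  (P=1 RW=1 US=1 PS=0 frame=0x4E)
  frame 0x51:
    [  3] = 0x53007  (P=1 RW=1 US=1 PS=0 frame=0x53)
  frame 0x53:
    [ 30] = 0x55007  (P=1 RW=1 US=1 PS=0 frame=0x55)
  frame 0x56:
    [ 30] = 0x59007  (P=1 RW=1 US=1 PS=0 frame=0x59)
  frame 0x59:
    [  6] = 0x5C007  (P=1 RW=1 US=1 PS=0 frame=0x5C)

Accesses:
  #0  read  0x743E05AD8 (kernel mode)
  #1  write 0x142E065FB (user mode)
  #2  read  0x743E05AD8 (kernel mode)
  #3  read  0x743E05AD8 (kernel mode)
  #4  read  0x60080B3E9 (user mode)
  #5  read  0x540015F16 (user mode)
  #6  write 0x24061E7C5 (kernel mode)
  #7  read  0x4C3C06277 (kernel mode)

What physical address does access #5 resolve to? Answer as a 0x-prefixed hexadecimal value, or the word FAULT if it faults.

Per-access translation:
#0 VA=0x743E05AD8 (r,kernel):
  L0 @0x32[29] → 0x35007  P=1,RW=1,US=1,PS=0
  L1 @0x35[31] → 0x36007  P=1,RW=1,US=1,PS=0
  L2 @0x36[5] → 0x3A007  P=1,RW=1,US=1,PS=0
  → PA=0x3AAD8  (3 entries read)
#1 VA=0x142E065FB (w,user):
  L0 @0x32[5] → 0x3B007  P=1,RW=1,US=1,PS=0
  L1 @0x3B[23] → 0x3F007  P=1,RW=1,US=1,PS=0
  L2 @0x3F[6] → 0x4B002  P=0,RW=1,US=0,PS=0
  ⇒ fault: PAGE_NOT_PRESENT  — 3 lookups
#2 VA=0x743E05AD8 (r,kernel):
  TLB hit vpn=0x743E05 → PA=0x3AAD8
#3 VA=0x743E05AD8 (r,kernel):
  TLB hit vpn=0x743E05 → PA=0x3AAD8
#4 VA=0x60080B3E9 (r,user):
  L0 @0x32[24] → 0x42007  P=1,RW=1,US=1,PS=0
  L1 @0x42[4] → 0x45007  P=1,RW=1,US=1,PS=0
  L2 @0x45[11] → 0x49003  P=1,RW=1,US=0,PS=0
  ⇒ fault: PROTECTION_VIOLATION  — 3 lookups
#5 VA=0x540015F16 (r,user):
  L0 @0x32[21] → 0x4A007  P=1,RW=1,US=1,PS=0
  L1 @0x4A[0] → 0x4C007  P=1,RW=1,US=1,PS=0
  L2 @0x4C[21] → 0x4E007  P=1,RW=1,US=1,PS=0
  → PA=0x4EF16  (3 entries read)
#6 VA=0x24061E7C5 (w,kernel):
  L0 @0x32[9] → 0x51007  P=1,RW=1,US=1,PS=0
  L1 @0x51[3] → 0x53007  P=1,RW=1,US=1,PS=0
  L2 @0x53[30] → 0x55007  P=1,RW=1,US=1,PS=0
  → PA=0x557C5  (3 entries read)
#7 VA=0x4C3C06277 (r,kernel):
  L0 @0x32[19] → 0x56007  P=1,RW=1,US=1,PS=0
  L1 @0x56[30] → 0x59007  P=1,RW=1,US=1,PS=0
  L2 @0x59[6] → 0x5C007  P=1,RW=1,US=1,PS=0
  → PA=0x5C277  (3 entries read)

Access #5 PA: 0x4EF16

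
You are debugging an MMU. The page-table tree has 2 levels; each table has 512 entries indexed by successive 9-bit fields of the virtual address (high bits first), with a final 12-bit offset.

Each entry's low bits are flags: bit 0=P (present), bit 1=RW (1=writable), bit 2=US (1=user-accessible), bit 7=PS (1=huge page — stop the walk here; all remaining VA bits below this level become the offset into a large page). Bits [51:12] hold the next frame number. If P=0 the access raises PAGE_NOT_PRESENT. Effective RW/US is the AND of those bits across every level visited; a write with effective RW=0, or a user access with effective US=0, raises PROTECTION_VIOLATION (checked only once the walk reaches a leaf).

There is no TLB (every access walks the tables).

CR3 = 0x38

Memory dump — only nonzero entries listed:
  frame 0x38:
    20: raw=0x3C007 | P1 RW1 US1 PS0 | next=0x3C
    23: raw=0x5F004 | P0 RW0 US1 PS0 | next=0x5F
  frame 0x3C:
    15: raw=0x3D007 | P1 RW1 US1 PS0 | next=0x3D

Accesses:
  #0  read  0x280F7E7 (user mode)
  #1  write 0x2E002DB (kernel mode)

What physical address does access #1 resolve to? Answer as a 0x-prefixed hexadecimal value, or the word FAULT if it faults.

Trace:
#0 VA=0x280F7E7 (r,user):
  [0] read 0x38 idx=20: raw=0x3C007 flags P=1 W=1 U=1 S=0
  [1] read 0x3C idx=15: raw=0x3D007 flags P=1 W=1 U=1 S=0
  ✓ 0x3D7E7  — 2 lookups
#1 VA=0x2E002DB (w,kernel):
  [0] read 0x38 idx=23: raw=0x5F004 flags P=0 W=0 U=1 S=0
  → PAGE_NOT_PRESENT  (1 entries read)

Access #1 PA: FAULT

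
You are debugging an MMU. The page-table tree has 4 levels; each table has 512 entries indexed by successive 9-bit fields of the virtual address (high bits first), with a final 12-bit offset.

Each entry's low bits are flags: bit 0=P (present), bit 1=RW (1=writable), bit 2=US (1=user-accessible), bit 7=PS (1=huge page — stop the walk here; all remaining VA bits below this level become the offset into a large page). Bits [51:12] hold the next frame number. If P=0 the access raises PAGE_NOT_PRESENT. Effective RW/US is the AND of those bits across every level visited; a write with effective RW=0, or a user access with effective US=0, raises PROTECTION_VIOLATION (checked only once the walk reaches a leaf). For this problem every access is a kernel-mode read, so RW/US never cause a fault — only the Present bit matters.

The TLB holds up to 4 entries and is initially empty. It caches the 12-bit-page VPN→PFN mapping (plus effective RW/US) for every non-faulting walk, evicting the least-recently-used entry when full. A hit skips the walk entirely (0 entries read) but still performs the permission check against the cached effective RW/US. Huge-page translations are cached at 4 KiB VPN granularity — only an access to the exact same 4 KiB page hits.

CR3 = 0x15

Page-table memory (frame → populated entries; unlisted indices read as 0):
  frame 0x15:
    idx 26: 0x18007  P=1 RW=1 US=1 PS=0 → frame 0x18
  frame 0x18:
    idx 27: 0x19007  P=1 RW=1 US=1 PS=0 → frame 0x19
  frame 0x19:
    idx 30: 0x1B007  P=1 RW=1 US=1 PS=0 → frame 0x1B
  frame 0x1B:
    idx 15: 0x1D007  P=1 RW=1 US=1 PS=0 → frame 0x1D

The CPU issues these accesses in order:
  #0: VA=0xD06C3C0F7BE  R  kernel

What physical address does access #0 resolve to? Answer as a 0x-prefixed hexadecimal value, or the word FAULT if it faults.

Per-access translation:
#0 VA=0xD06C3C0F7BE (r,kernel):
  L0: frame=0x15 idx=26 entry=0x18007 [P=1 RW=1 US=1 PS=0]
  L1: frame=0x18 idx=27 entry=0x19007 [P=1 RW=1 US=1 PS=0]
  L2: frame=0x19 idx=30 entry=0x1B007 [P=1 RW=1 US=1 PS=0]
  L3: frame=0x1B idx=15 entry=0x1D007 [P=1 RW=1 US=1 PS=0]
  ⇒ phys 0x1D7BE  [4 reads]

Access #0 PA: 0x1D7BE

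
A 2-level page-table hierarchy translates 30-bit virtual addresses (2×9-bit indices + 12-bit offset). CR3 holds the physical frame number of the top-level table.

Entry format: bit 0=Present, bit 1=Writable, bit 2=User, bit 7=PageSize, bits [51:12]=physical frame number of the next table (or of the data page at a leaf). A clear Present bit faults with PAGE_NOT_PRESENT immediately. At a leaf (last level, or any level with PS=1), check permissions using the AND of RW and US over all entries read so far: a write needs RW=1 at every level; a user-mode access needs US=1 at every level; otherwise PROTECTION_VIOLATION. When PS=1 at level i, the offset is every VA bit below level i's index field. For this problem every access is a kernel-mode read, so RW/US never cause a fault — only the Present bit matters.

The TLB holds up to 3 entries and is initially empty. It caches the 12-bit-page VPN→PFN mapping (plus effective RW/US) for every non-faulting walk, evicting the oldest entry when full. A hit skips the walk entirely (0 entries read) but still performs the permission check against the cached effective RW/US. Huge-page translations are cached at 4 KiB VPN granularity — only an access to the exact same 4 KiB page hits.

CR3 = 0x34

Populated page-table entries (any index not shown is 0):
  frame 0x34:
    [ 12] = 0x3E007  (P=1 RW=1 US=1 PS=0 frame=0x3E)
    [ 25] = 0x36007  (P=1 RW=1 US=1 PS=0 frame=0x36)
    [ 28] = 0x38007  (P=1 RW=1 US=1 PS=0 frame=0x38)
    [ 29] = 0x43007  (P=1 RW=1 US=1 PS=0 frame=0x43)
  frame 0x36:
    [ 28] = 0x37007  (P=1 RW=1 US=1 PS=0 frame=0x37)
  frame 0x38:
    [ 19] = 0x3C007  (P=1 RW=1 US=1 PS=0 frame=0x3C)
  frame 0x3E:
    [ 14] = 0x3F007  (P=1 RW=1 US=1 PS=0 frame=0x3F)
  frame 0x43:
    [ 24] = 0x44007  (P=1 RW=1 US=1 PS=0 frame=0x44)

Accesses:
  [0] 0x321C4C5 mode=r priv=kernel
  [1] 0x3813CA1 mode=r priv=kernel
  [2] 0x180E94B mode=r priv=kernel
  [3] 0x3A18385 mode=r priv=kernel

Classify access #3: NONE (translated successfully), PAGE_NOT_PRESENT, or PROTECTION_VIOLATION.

Per-access translation:
#0 VA=0x321C4C5 (r,kernel):
  [0] read 0x34 idx=25: raw=0x36007 flags P=1 W=1 U=1 S=0
  [1] read 0x36 idx=28: raw=0x37007 flags P=1 W=1 U=1 S=0
  → PA=0x374C5  (2 entries read)
#1 VA=0x3813CA1 (r,kernel):
  [0] read 0x34 idx=28: raw=0x38007 flags P=1 W=1 U=1 S=0
  [1] read 0x38 idx=19: raw=0x3C007 flags P=1 W=1 U=1 S=0
  → PA=0x3CCA1  (2 entries read)
#2 VA=0x180E94B (r,kernel):
  [0] read 0x34 idx=12: raw=0x3E007 flags P=1 W=1 U=1 S=0
  [1] read 0x3E idx=14: raw=0x3F007 flags P=1 W=1 U=1 S=0
  → PA=0x3F94B  (2 entries read)
#3 VA=0x3A18385 (r,kernel):
  [0] read 0x34 idx=29: raw=0x43007 flags P=1 W=1 U=1 S=0
  [1] read 0x43 idx=24: raw=0x44007 flags P=1 W=1 U=1 S=0
  → PA=0x44385  (2 entries read)

Access #3 fault: NONE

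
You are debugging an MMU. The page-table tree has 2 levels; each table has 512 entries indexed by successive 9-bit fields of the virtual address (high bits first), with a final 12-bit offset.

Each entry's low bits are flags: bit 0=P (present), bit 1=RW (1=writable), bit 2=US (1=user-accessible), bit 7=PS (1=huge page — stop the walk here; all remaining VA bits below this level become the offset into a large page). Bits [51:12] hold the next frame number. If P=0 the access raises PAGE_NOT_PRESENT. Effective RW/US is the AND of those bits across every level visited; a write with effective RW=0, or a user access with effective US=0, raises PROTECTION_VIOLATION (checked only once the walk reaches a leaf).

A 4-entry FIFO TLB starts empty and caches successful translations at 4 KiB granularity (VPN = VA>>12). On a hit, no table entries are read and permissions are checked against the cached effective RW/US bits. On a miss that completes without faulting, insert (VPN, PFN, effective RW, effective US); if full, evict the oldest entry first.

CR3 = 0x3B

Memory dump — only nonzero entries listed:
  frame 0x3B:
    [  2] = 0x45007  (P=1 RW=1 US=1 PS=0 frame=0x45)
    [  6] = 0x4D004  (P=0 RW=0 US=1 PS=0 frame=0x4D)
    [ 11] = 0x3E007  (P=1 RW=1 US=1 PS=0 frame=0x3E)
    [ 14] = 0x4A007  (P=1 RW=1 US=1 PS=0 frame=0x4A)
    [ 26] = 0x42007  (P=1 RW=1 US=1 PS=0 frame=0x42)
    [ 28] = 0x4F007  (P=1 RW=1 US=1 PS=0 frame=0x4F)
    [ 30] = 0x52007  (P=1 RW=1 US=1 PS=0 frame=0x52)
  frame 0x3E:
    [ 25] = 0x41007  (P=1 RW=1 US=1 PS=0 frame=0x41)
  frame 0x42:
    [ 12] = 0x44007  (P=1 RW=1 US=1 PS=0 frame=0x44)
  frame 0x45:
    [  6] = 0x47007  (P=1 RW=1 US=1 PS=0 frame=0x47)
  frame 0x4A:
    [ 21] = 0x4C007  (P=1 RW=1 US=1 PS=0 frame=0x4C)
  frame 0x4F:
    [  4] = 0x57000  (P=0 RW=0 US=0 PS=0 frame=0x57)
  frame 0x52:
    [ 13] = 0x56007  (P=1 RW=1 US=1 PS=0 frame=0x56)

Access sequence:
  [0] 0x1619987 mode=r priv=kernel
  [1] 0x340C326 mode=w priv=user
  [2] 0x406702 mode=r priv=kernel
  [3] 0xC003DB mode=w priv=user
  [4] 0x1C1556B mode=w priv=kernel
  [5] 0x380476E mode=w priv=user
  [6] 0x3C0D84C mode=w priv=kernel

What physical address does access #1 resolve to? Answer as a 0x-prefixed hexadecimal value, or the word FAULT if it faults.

Trace:
#0 VA=0x1619987 (r,kernel):
  L0: frame=0x3B idx=11 entry=0x3E007 [P=1 RW=1 US=1 PS=0]
  L1: frame=0x3E idx=25 entry=0x41007 [P=1 RW=1 US=1 PS=0]
  ⇒ phys 0x41987  [2 reads]
#1 VA=0x340C326 (w,user):
  L0: frame=0x3B idx=26 entry=0x42007 [P=1 RW=1 US=1 PS=0]
  L1: frame=0x42 idx=12 entry=0x44007 [P=1 RW=1 US=1 PS=0]
  ⇒ phys 0x44326  [2 reads]
#2 VA=0x406702 (r,kernel):
  L0: frame=0x3B idx=2 entry=0x45007 [P=1 RW=1 US=1 PS=0]
  L1: frame=0x45 idx=6 entry=0x47007 [P=1 RW=1 US=1 PS=0]
  ⇒ phys 0x47702  [2 reads]
#3 VA=0xC003DB (w,user):
  L0: frame=0x3B idx=6 entry=0x4D004 [P=0 RW=0 US=1 PS=0]
  → PAGE_NOT_PRESENT  (1 entries read)
#4 VA=0x1C1556B (w,kernel):
  L0: frame=0x3B idx=14 entry=0x4A007 [P=1 RW=1 US=1 PS=0]
  L1: frame=0x4A idx=21 entry=0x4C007 [P=1 RW=1 US=1 PS=0]
  ⇒ phys 0x4C56B  [2 reads]
#5 VA=0x380476E (w,user):
  L0: frame=0x3B idx=28 entry=0x4F007 [P=1 RW=1 US=1 PS=0]
  L1: frame=0x4F idx=4 entry=0x57000 [P=0 RW=0 US=0 PS=0]
  → PAGE_NOT_PRESENT  (2 entries read)
#6 VA=0x3C0D84C (w,kernel):
  L0: frame=0x3B idx=30 entry=0x52007 [P=1 RW=1 US=1 PS=0]
  L1: frame=0x52 idx=13 entry=0x56007 [P=1 RW=1 US=1 PS=0]
  ⇒ phys 0x5684C  [2 reads]

Access #1 PA: 0x44326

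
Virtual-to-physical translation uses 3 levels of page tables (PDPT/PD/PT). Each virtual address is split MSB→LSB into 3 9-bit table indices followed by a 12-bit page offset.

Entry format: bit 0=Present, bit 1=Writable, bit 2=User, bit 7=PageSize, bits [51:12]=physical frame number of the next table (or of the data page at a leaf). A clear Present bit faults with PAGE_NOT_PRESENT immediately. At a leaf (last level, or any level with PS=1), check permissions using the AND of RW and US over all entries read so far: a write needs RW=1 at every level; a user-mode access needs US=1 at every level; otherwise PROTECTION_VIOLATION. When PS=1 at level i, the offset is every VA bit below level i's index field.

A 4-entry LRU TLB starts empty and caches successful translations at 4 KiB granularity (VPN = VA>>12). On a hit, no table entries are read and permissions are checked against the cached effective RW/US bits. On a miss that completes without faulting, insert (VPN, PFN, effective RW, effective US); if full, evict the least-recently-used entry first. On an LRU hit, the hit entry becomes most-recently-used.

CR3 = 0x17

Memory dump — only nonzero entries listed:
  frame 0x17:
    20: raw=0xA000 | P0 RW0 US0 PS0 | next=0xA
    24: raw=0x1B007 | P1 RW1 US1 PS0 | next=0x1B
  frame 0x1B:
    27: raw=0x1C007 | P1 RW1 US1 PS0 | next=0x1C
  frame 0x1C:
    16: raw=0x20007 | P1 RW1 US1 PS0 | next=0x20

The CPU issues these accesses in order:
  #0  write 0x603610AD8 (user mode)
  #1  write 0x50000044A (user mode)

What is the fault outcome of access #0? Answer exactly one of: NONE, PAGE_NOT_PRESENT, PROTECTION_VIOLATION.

Per-access translation:
#0 VA=0x603610AD8 (w,user):
  L0: frame=0x17 idx=24 entry=0x1B007 [P=1 RW=1 US=1 PS=0]
  L1: frame=0x1B idx=27 entry=0x1C007 [P=1 RW=1 US=1 PS=0]
  L2: frame=0x1C idx=16 entry=0x20007 [P=1 RW=1 US=1 PS=0]
  → PA=0x20AD8  (3 entries read)
#1 VA=0x50000044A (w,user):
  L0: frame=0x17 idx=20 entry=0xA000 [P=0 RW=0 US=0 PS=0]
  ⇒ fault: PAGE_NOT_PRESENT  — 1 lookups

Access #0 fault: NONE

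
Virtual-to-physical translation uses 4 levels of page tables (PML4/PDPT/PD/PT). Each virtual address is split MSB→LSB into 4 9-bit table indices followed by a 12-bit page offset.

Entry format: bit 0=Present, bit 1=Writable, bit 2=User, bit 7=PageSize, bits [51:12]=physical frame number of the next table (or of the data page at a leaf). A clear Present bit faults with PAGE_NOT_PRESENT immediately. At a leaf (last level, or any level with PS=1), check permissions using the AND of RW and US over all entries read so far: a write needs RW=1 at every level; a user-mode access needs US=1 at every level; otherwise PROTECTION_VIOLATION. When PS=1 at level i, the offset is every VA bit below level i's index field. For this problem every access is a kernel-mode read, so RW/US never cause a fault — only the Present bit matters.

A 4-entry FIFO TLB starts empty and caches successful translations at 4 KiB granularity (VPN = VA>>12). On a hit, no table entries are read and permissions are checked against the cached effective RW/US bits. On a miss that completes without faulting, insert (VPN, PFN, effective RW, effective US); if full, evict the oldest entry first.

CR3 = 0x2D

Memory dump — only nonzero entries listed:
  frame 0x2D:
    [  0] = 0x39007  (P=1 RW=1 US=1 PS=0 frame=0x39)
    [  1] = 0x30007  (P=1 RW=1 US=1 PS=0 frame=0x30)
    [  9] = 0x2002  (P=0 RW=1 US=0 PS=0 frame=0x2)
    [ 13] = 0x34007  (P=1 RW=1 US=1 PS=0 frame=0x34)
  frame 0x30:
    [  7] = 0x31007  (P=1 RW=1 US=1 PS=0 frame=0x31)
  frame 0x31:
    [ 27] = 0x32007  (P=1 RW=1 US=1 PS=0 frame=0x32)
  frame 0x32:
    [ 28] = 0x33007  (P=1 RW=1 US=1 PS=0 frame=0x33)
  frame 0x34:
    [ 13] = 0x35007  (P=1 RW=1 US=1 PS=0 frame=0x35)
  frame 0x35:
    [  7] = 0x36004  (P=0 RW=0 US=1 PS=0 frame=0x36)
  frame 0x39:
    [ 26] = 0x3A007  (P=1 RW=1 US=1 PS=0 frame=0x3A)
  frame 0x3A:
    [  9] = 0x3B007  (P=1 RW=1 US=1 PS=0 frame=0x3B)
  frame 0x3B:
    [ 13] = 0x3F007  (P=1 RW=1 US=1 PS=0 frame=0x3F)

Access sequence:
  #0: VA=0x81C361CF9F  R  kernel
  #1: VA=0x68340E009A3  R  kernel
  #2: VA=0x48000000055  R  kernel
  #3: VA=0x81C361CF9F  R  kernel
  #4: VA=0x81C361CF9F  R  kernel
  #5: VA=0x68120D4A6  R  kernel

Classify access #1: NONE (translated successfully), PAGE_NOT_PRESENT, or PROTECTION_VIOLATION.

Walk each access:
#0 VA=0x81C361CF9F (r,kernel):
  L0: frame=0x2D idx=1 entry=0x30007 [P=1 RW=1 US=1 PS=0]
  L1: frame=0x30 idx=7 entry=0x31007 [P=1 RW=1 US=1 PS=0]
  L2: frame=0x31 idx=27 entry=0x32007 [P=1 RW=1 US=1 PS=0]
  L3: frame=0x32 idx=28 entry=0x33007 [P=1 RW=1 US=1 PS=0]
  ✓ 0x33F9F  — 4 lookups
#1 VA=0x68340E009A3 (r,kernel):
  L0: frame=0x2D idx=13 entry=0x34007 [P=1 RW=1 US=1 PS=0]
  L1: frame=0x34 idx=13 entry=0x35007 [P=1 RW=1 US=1 PS=0]
  L2: frame=0x35 idx=7 entry=0x36004 [P=0 RW=0 US=1 PS=0]
  → PAGE_NOT_PRESENT  (3 entries read)
#2 VA=0x48000000055 (r,kernel):
  L0: frame=0x2D idx=9 entry=0x2002 [P=0 RW=1 US=0 PS=0]
  → PAGE_NOT_PRESENT  (1 entries read)
#3 VA=0x81C361CF9F (r,kernel):
  TLB hit vpn=0x81C361C → PA=0x33F9F
#4 VA=0x81C361CF9F (r,kernel):
  TLB hit vpn=0x81C361C → PA=0x33F9F
#5 VA=0x68120D4A6 (r,kernel):
  L0: frame=0x2D idx=0 entry=0x39007 [P=1 RW=1 US=1 PS=0]
  L1: frame=0x39 idx=26 entry=0x3A007 [P=1 RW=1 US=1 PS=0]
  L2: frame=0x3A idx=9 entry=0x3B007 [P=1 RW=1 US=1 PS=0]
  L3: frame=0x3B idx=13 entry=0x3F007 [P=1 RW=1 US=1 PS=0]
  ✓ 0x3F4A6  — 4 lookups

Access #1 fault: PAGE_NOT_PRESENT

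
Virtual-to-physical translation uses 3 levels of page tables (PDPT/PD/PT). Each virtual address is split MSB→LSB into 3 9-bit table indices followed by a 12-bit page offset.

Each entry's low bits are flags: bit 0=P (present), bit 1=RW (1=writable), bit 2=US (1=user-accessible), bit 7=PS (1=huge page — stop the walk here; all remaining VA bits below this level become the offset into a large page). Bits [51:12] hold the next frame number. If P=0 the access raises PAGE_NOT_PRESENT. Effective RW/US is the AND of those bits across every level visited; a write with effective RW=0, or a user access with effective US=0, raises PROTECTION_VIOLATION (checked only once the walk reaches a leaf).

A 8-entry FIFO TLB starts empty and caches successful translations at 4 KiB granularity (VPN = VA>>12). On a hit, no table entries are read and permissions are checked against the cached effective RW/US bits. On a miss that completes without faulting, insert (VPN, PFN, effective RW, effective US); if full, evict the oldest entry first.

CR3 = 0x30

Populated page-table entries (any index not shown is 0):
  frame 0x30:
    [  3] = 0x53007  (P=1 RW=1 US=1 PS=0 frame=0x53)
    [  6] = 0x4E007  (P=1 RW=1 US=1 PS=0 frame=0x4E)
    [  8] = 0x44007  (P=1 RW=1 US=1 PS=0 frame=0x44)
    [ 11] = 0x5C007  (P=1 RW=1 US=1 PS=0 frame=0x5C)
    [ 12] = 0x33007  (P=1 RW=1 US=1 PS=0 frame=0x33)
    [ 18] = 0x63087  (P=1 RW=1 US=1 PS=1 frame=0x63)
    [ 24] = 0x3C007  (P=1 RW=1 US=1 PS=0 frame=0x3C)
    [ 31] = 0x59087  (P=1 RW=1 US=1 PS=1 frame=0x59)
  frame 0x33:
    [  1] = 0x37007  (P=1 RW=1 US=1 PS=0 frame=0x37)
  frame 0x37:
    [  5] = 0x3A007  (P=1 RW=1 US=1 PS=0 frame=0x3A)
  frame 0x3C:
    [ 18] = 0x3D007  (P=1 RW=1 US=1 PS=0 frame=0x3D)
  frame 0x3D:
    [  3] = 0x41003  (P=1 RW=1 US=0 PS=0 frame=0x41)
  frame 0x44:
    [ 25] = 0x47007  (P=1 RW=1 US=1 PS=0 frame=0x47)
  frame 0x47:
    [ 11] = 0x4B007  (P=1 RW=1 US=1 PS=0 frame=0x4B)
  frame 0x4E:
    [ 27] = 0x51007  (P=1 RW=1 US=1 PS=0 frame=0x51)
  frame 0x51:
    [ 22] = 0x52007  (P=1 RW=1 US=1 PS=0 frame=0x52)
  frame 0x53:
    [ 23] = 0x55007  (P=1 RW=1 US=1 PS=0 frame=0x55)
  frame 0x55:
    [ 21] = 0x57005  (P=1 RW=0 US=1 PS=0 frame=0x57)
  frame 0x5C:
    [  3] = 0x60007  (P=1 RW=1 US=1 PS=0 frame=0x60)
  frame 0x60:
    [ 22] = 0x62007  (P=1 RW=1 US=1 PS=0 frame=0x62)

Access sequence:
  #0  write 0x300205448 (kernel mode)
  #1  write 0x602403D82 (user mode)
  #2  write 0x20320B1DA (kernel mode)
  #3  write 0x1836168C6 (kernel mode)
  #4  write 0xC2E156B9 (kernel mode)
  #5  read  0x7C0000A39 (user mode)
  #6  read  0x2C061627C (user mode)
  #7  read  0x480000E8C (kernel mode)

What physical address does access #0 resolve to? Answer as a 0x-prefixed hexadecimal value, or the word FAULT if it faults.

Walk each access:
#0 VA=0x300205448 (w,kernel):
  L0: frame=0x30 idx=12 entry=0x33007 [P=1 RW=1 US=1 PS=0]
  L1: frame=0x33 idx=1 entry=0x37007 [P=1 RW=1 US=1 PS=0]
  L2: frame=0x37 idx=5 entry=0x3A007 [P=1 RW=1 US=1 PS=0]
  ✓ 0x3A448  — 3 lookups
#1 VA=0x602403D82 (w,user):
  L0: frame=0x30 idx=24 entry=0x3C007 [P=1 RW=1 US=1 PS=0]
  L1: frame=0x3C idx=18 entry=0x3D007 [P=1 RW=1 US=1 PS=0]
  L2: frame=0x3D idx=3 entry=0x41003 [P=1 RW=1 US=0 PS=0]
  → PROTECTION_VIOLATION  (3 entries read)
#2 VA=0x20320B1DA (w,kernel):
  L0: frame=0x30 idx=8 entry=0x44007 [P=1 RW=1 US=1 PS=0]
  L1: frame=0x44 idx=25 entry=0x47007 [P=1 RW=1 US=1 PS=0]
  L2: frame=0x47 idx=11 entry=0x4B007 [P=1 RW=1 US=1 PS=0]
  ✓ 0x4B1DA  — 3 lookups
#3 VA=0x1836168C6 (w,kernel):
  L0: frame=0x30 idx=6 entry=0x4E007 [P=1 RW=1 US=1 PS=0]
  L1: frame=0x4E idx=27 entry=0x51007 [P=1 RW=1 US=1 PS=0]
  L2: frame=0x51 idx=22 entry=0x52007 [P=1 RW=1 US=1 PS=0]
  ✓ 0x528C6  — 3 lookups
#4 VA=0xC2E156B9 (w,kernel):
  L0: frame=0x30 idx=3 entry=0x53007 [P=1 RW=1 US=1 PS=0]
  L1: frame=0x53 idx=23 entry=0x55007 [P=1 RW=1 US=1 PS=0]
  L2: frame=0x55 idx=21 entry=0x57005 [P=1 RW=0 US=1 PS=0]
  → PROTECTION_VIOLATION  (3 entries read)
#5 VA=0x7C0000A39 (r,user):
  L0: frame=0x30 idx=31 entry=0x59087 [P=1 RW=1 US=1 PS=1]
  ✓ 0x59A39 (huge @L0)  — 1 lookups
#6 VA=0x2C061627C (r,user):
  L0: frame=0x30 idx=11 entry=0x5C007 [P=1 RW=1 US=1 PS=0]
  L1: frame=0x5C idx=3 entry=0x60007 [P=1 RW=1 US=1 PS=0]
  L2: frame=0x60 idx=22 entry=0x62007 [P=1 RW=1 US=1 PS=0]
  ✓ 0x6227C  — 3 lookups
#7 VA=0x480000E8C (r,kernel):
  L0: frame=0x30 idx=18 entry=0x63087 [P=1 RW=1 US=1 PS=1]
  ✓ 0x63E8C (huge @L0)  — 1 lookups

Access #0 PA: 0x3A448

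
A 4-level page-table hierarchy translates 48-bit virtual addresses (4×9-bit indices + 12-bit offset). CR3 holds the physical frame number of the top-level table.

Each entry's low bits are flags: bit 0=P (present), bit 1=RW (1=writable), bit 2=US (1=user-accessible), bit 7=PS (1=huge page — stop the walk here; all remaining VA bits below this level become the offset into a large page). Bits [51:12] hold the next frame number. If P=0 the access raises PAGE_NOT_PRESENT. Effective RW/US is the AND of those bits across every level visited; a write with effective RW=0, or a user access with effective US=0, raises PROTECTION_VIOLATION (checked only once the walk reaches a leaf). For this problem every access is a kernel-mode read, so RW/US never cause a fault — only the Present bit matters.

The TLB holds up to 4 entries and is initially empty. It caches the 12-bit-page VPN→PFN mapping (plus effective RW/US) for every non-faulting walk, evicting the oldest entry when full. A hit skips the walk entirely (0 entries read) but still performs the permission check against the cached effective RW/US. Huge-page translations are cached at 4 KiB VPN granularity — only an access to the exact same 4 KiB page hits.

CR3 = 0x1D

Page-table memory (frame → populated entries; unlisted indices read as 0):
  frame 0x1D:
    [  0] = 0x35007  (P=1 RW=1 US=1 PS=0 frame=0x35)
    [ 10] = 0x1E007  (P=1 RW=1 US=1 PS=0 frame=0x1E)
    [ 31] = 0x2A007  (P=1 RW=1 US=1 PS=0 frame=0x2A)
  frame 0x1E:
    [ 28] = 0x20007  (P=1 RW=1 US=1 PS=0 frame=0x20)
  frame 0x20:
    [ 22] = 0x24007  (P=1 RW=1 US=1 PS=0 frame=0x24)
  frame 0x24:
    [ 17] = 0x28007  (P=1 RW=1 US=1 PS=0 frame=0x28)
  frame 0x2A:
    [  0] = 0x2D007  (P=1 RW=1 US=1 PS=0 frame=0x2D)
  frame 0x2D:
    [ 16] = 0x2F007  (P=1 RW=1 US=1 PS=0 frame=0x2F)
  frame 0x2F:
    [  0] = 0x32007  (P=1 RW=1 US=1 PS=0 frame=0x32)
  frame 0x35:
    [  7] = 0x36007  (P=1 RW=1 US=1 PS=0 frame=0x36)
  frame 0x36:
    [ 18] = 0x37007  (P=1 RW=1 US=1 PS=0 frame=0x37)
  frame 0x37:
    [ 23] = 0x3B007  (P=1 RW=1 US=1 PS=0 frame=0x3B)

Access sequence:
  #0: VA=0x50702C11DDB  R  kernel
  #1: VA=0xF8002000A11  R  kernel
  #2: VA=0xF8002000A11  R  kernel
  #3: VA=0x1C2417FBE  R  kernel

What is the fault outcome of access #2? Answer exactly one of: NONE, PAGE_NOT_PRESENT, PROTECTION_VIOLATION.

Per-access translation:
#0 VA=0x50702C11DDB (r,kernel):
  [0] read 0x1D idx=10: raw=0x1E007 flags P=1 W=1 U=1 S=0
  [1] read 0x1E idx=28: raw=0x20007 flags P=1 W=1 U=1 S=0
  [2] read 0x20 idx=22: raw=0x24007 flags P=1 W=1 U=1 S=0
  [3] read 0x24 idx=17: raw=0x28007 flags P=1 W=1 U=1 S=0
  → PA=0x28DDB  (4 entries read)
#1 VA=0xF8002000A11 (r,kernel):
  [0] read 0x1D idx=31: raw=0x2A007 flags P=1 W=1 U=1 S=0
  [1] read 0x2A idx=0: raw=0x2D007 flags P=1 W=1 U=1 S=0
  [2] read 0x2D idx=16: raw=0x2F007 flags P=1 W=1 U=1 S=0
  [3] read 0x2F idx=0: raw=0x32007 flags P=1 W=1 U=1 S=0
  → PA=0x32A11  (4 entries read)
#2 VA=0xF8002000A11 (r,kernel):
  TLB hit vpn=0xF8002000 → PA=0x32A11
#3 VA=0x1C2417FBE (r,kernel):
  [0] read 0x1D idx=0: raw=0x35007 flags P=1 W=1 U=1 S=0
  [1] read 0x35 idx=7: raw=0x36007 flags P=1 W=1 U=1 S=0
  [2] read 0x36 idx=18: raw=0x37007 flags P=1 W=1 U=1 S=0
  [3] read 0x37 idx=23: raw=0x3B007 flags P=1 W=1 U=1 S=0
  → PA=0x3BFBE  (4 entries read)

Access #2 fault: NONE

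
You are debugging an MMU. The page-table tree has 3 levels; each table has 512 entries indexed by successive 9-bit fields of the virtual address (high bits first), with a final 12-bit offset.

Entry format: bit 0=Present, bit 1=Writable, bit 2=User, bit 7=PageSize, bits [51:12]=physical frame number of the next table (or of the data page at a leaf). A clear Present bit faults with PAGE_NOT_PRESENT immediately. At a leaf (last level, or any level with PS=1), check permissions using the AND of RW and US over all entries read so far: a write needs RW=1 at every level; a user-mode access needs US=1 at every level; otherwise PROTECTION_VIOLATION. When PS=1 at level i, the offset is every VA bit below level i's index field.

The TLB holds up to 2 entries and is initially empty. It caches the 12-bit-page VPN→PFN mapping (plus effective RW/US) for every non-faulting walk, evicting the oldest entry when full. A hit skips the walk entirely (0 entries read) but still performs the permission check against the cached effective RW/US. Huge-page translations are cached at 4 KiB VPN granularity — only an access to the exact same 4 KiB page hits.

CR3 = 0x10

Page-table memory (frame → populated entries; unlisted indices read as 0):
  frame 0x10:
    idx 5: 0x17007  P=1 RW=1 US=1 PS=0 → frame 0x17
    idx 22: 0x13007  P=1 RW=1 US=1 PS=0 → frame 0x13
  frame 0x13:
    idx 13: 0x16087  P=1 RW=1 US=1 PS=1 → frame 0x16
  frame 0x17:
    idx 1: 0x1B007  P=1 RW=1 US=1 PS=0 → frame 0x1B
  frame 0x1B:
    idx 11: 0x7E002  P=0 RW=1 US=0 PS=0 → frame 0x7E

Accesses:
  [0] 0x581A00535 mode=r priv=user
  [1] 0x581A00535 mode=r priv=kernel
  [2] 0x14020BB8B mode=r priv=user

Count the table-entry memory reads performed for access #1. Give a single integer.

Walk each access:
#0 VA=0x581A00535 (r,user):
  L0 @0x10[22] → 0x13007  P=1,RW=1,US=1,PS=0
  L1 @0x13[13] → 0x16087  P=1,RW=1,US=1,PS=1
  ✓ 0x16535 (huge @L1)  — 2 lookups
#1 VA=0x581A00535 (r,kernel):
  TLB hit vpn=0x581A00 → PA=0x16535
#2 VA=0x14020BB8B (r,user):
  L0 @0x10[5] → 0x17007  P=1,RW=1,US=1,PS=0
  L1 @0x17[1] → 0x1B007  P=1,RW=1,US=1,PS=0
  L2 @0x1B[11] → 0x7E002  P=0,RW=1,US=0,PS=0
  ✗ PAGE_NOT_PRESENT  [3 reads]

Entries read for #1: 0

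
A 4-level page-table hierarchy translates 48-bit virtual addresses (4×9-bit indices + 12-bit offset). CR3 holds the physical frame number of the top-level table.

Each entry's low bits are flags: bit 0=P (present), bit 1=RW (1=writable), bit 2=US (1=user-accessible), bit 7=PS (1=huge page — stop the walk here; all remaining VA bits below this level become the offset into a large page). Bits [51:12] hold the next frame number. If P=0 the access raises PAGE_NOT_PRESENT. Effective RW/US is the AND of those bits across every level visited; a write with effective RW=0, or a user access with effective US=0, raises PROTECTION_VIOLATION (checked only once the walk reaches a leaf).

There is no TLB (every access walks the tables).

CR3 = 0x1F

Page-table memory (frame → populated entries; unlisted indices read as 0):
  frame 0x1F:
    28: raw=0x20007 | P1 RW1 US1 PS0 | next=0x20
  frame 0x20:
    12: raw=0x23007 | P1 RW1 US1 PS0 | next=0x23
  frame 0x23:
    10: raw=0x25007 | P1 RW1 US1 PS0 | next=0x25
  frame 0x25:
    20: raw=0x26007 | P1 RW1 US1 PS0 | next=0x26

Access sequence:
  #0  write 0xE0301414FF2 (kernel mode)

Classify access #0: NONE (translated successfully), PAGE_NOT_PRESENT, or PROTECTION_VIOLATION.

Walk each access:
#0 VA=0xE0301414FF2 (w,kernel):
  lvl0: tbl 0x1F, slot 28 ⇒ 0x20007 (P1/RW1/US1/PS0)
  lvl1: tbl 0x20, slot 12 ⇒ 0x23007 (P1/RW1/US1/PS0)
  lvl2: tbl 0x23, slot 10 ⇒ 0x25007 (P1/RW1/US1/PS0)
  lvl3: tbl 0x25, slot 20 ⇒ 0x26007 (P1/RW1/US1/PS0)
  → PA=0x26FF2  (4 entries read)

Access #0 fault: NONE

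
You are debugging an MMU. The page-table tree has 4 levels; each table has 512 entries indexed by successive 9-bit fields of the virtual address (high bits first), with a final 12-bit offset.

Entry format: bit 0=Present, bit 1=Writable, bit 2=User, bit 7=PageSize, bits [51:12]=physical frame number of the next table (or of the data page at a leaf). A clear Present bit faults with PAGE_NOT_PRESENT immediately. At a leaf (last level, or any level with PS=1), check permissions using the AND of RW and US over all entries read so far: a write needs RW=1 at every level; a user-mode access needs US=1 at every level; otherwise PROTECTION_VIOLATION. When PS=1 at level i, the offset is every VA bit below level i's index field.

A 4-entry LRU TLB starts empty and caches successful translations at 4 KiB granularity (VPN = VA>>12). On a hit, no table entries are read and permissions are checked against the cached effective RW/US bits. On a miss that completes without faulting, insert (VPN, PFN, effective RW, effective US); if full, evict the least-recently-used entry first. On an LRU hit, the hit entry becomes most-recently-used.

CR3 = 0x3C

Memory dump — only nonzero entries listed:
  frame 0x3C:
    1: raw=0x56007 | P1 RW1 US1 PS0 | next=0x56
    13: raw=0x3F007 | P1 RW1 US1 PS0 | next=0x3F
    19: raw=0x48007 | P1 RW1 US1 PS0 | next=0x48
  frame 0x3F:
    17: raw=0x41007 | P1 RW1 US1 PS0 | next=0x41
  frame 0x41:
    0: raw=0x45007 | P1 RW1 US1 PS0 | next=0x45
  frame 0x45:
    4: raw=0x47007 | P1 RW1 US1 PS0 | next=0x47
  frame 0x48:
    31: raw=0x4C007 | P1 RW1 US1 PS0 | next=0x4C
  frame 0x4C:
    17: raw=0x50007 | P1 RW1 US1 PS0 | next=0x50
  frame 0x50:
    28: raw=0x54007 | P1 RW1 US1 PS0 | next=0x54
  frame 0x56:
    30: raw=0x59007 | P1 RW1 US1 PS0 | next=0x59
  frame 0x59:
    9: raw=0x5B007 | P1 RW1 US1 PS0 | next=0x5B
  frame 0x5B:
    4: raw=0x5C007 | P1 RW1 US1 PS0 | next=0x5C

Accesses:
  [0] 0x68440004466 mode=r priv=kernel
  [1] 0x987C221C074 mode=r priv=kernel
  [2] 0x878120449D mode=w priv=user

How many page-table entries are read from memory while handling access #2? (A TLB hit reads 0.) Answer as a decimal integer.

Trace:
#0 VA=0x68440004466 (r,kernel):
  [0] read 0x3C idx=13: raw=0x3F007 flags P=1 W=1 U=1 S=0
  [1] read 0x3F idx=17: raw=0x41007 flags P=1 W=1 U=1 S=0
  [2] read 0x41 idx=0: raw=0x45007 flags P=1 W=1 U=1 S=0
  [3] read 0x45 idx=4: raw=0x47007 flags P=1 W=1 U=1 S=0
  → PA=0x47466  (4 entries read)
#1 VA=0x987C221C074 (r,kernel):
  [0] read 0x3C idx=19: raw=0x48007 flags P=1 W=1 U=1 S=0
  [1] read 0x48 idx=31: raw=0x4C007 flags P=1 W=1 U=1 S=0
  [2] read 0x4C idx=17: raw=0x50007 flags P=1 W=1 U=1 S=0
  [3] read 0x50 idx=28: raw=0x54007 flags P=1 W=1 U=1 S=0
  → PA=0x54074  (4 entries read)
#2 VA=0x878120449D (w,user):
  [0] read 0x3C idx=1: raw=0x56007 flags P=1 W=1 U=1 S=0
  [1] read 0x56 idx=30: raw=0x59007 flags P=1 W=1 U=1 S=0
  [2] read 0x59 idx=9: raw=0x5B007 flags P=1 W=1 U=1 S=0
  [3] read 0x5B idx=4: raw=0x5C007 flags P=1 W=1 U=1 S=0
  → PA=0x5C49D  (4 entries read)

Entries read for #2: 4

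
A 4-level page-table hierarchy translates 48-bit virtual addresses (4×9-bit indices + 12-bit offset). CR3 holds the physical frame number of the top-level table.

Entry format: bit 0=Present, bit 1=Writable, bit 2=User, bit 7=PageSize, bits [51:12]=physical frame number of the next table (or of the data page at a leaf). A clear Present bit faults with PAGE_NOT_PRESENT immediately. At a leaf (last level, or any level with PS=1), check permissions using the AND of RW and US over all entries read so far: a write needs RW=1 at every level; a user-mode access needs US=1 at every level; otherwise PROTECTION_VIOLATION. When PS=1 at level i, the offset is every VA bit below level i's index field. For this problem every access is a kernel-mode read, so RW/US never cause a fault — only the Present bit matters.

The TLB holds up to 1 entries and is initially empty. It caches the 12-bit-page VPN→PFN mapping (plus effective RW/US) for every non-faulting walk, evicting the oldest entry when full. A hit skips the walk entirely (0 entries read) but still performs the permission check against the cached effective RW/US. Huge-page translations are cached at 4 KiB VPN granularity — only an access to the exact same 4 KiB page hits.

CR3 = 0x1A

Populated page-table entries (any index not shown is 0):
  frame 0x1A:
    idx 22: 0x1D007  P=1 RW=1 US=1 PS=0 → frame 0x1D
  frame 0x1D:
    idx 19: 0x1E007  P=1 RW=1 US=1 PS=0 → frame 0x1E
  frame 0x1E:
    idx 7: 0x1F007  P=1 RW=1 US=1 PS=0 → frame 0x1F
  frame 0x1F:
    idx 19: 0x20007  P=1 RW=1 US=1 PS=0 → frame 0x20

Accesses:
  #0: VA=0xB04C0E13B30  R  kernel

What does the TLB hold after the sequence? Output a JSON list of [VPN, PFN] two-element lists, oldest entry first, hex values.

Per-access translation:
#0 VA=0xB04C0E13B30 (r,kernel):
  [0] read 0x1A idx=22: raw=0x1D007 flags P=1 W=1 U=1 S=0
  [1] read 0x1D idx=19: raw=0x1E007 flags P=1 W=1 U=1 S=0
  [2] read 0x1E idx=7: raw=0x1F007 flags P=1 W=1 U=1 S=0
  [3] read 0x1F idx=19: raw=0x20007 flags P=1 W=1 U=1 S=0
  ✓ 0x20B30  — 4 lookups

TLB: [["0xB04C0E13", "0x20"]]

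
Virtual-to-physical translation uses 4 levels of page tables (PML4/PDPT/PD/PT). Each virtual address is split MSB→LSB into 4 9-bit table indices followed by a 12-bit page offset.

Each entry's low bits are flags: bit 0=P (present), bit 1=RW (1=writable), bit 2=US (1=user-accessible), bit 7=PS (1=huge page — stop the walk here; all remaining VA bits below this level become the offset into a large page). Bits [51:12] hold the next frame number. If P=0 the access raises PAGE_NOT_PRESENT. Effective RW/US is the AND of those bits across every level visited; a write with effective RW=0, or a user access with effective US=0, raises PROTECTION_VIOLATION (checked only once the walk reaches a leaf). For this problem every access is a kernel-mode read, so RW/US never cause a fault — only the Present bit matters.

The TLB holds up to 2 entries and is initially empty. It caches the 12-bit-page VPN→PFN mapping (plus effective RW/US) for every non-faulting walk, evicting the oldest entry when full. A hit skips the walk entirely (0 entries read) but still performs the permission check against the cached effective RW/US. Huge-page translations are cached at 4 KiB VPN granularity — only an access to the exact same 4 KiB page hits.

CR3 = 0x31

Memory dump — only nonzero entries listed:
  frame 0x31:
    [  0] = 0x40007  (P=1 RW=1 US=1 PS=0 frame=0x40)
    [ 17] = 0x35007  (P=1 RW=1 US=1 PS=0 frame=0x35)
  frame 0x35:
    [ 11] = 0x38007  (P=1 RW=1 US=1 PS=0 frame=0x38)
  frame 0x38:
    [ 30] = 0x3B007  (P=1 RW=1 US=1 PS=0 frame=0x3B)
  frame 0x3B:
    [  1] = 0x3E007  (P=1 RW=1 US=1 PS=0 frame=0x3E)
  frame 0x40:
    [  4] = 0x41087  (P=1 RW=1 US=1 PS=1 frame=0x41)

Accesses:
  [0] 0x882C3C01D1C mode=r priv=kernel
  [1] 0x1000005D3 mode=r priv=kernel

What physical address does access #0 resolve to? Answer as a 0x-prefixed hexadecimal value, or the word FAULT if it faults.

Trace:
#0 VA=0x882C3C01D1C (r,kernel):
  L0 @0x31[17] → 0x35007  P=1,RW=1,US=1,PS=0
  L1 @0x35[11] → 0x38007  P=1,RW=1,US=1,PS=0
  L2 @0x38[30] → 0x3B007  P=1,RW=1,US=1,PS=0
  L3 @0x3B[1] → 0x3E007  P=1,RW=1,US=1,PS=0
  ✓ 0x3ED1C  — 4 lookups
#1 VA=0x1000005D3 (r,kernel):
  L0 @0x31[0] → 0x40007  P=1,RW=1,US=1,PS=0
  L1 @0x40[4] → 0x41087  P=1,RW=1,US=1,PS=1
  ✓ 0x415D3 (huge @L1)  — 2 lookups

Access #0 PA: 0x3ED1C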